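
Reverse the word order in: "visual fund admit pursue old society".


Original: "visual fund admit pursue old society"
Words (1..n): visual | fund | admit | pursue | old | society
Reversed (n..1): society | old | pursue | admit | fund | visual
Result = "society old pursue admit fund visual"


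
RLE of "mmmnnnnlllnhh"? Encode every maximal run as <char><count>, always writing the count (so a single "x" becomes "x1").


String: "mmmnnnnlllnhh"
Scanning for consecutive runs:
  'm' x 3
  'n' x 4
  'l' x 3
  'n' x 1
  'h' x 2
RLE = "m3n4l3n1h2"


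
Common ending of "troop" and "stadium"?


Word 1: "troop"
Word 2: "stadium"
Comparing from end:
  Pos -1: 'p' != 'm' (stop)
LCS = "" (length 0)


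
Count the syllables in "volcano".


Word: "volcano"
Syllable breakdown: vol · ca · no
Counting: 3 parts
= 3 syllables


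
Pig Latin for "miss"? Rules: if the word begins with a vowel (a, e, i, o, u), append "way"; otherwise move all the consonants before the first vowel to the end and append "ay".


Word: "miss"
Starts with consonant(s) → move to end, add 'ay'
Consonant cluster: "m"
Pig Latin = "issmay"


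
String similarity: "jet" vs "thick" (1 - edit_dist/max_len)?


Word 1: "jet" (length 3)
Word 2: "thick" (length 5)
One optimal edit sequence:
  1. insert 't'  (+1)
  2. insert 'h'  (+1)
  3. substitute 'j' -> 'i'  (+1)
  4. substitute 'e' -> 'c'  (+1)
  5. substitute 't' -> 'k'  (+1)
Edit distance = 5
Max length = max(3, 5) = 5
Similarity = 1 - 5/5
= 0.0000


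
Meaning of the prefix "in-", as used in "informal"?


Prefix: in-
As in: informal -> in- + formal
Meaning = not / into


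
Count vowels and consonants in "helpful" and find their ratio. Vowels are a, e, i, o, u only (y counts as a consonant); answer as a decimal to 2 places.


Word: "helpful"
Vowels (a,e,i,o,u): 2
Consonants: 5
Ratio = 2/5
= 0.40


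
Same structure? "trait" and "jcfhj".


Pattern of "trait": [0, 1, 2, 3, 0]
Pattern of "jcfhj": [0, 1, 2, 3, 0]
Patterns match
Same pattern = Yes


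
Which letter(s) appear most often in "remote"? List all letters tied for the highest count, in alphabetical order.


Word: "remote"
Letter counts:
  'e': 2
  'm': 1
  'o': 1
  'r': 1
  't': 1
Maximum count = 2
Most frequent = 'e' (2 times each)


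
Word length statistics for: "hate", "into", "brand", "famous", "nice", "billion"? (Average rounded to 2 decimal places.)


Lengths: "hate"=4, "into"=4, "brand"=5, "famous"=6, "nice"=4, "billion"=7
Sum = 30, Count = 6
Average = 30/6 = 5.00
= avg=5.00, min=4, max=7


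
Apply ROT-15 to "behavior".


Word: "behavior"
Shift: 15
Each letter → (letter + shift) mod 26:
  'b' (1) + 15 = 16 → 'q'
  'e' (4) + 15 = 19 → 't'
  'h' (7) + 15 = 22 → 'w'
  'a' (0) + 15 = 15 → 'p'
  'v' (21) + 15 = 10 → 'k'
  'i' (8) + 15 = 23 → 'x'
  'o' (14) + 15 = 3 → 'd'
  'r' (17) + 15 = 6 → 'g'
Result = "qtwpkxdg"


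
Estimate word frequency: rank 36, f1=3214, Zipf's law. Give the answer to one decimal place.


Zipf's law: f(r) = f(1) / r
f(1) = 3214
f(36) = 3214 / 36
= 89.3 occurrences


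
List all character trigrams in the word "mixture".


Word: "mixture" (length 7)
Number of trigrams = 7 - 3 + 1 = 5
  Position 0: "mix"
  Position 1: "ixt"
  Position 2: "xtu"
  Position 3: "tur"
  Position 4: "ure"
Trigrams = "mix", "ixt", "xtu", "tur", "ure"


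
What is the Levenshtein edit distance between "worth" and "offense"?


Word 1: "worth" (length 5)
Word 2: "offense" (length 7)
One optimal edit sequence (insert/delete/substitute each cost 1):
  1. insert 'o'  (+1)
  2. insert 'f'  (+1)
  3. substitute 'w' -> 'f'  (+1)
  4. substitute 'o' -> 'e'  (+1)
  5. substitute 'r' -> 'n'  (+1)
  6. substitute 't' -> 's'  (+1)
  7. substitute 'h' -> 'e'  (+1)
Total edit operations: 7
Edit distance = 7


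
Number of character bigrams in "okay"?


Word: "okay" (length 4)
Number of 2-grams = length - 2 + 1 = 4 - 2 + 1
= 3


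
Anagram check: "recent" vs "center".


Word 1: "recent" → sorted: ceenrt
Word 2: "center" → sorted: ceenrt
Same letters? ceenrt == ceenrt
Anagram = Yes


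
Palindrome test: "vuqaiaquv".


Word: "vuqaiaquv"
Reversed: "vuqaiaquv"
Forward == Backward? vuqaiaquv == vuqaiaquv
Palindrome = Yes


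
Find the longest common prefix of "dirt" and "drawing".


Word 1: "dirt"
Word 2: "drawing"
Comparing from start:
  Pos 0: 'd' == 'd'
  Pos 1: 'i' != 'r' (stop)
LCP = "d" (length 1)


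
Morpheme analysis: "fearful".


Word: "fearful"
Morphemes: fear + -ful
Each morpheme carries meaning
= 2 morphemes


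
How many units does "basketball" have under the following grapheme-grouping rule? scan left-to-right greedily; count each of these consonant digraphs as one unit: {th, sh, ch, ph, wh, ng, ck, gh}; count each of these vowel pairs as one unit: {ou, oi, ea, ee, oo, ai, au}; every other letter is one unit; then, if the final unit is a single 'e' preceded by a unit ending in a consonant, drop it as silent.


Word: "basketball" (10 letters)
Left-to-right scan:
  1. 'b' (letter)
  2. 'a' (letter)
  3. 's' (letter)
  4. 'k' (letter)
  5. 'e' (letter)
  6. 't' (letter)
  7. 'b' (letter)
  8. 'a' (letter)
  9. 'l' (letter)
  10. 'l' (letter)
Units from scan: 10
Sound units = 10 units


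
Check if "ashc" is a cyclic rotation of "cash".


Word: "cash", Candidate: "ashc"
Method: check if candidate is substring of word+word
"cashcash" contains "ashc"? Yes
Is rotation = Yes


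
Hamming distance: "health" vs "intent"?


Comparing character by character (same length = 6):
  Pos 0: 'h' vs 'i' !=
  Pos 1: 'e' vs 'n' !=
  Pos 2: 'a' vs 't' !=
  Pos 3: 'l' vs 'e' !=
  Pos 4: 't' vs 'n' !=
  Pos 5: 'h' vs 't' !=
Hamming distance = 6


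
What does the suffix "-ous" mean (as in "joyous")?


Suffix: -ous
As in: joyous -> joy + -ous
Meaning = having quality of


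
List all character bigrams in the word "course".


Word: "course" (length 6)
Number of bigrams = 6 - 2 + 1 = 5
  Position 0: "co"
  Position 1: "ou"
  Position 2: "ur"
  Position 3: "rs"
  Position 4: "se"
Bigrams = "co", "ou", "ur", "rs", "se"


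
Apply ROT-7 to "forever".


Word: "forever"
Shift: 7
Each letter → (letter + shift) mod 26:
  'f' (5) + 7 = 12 → 'm'
  'o' (14) + 7 = 21 → 'v'
  'r' (17) + 7 = 24 → 'y'
  'e' (4) + 7 = 11 → 'l'
  'v' (21) + 7 = 2 → 'c'
  'e' (4) + 7 = 11 → 'l'
  'r' (17) + 7 = 24 → 'y'
Result = "mvylcly"


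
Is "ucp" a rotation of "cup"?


Word: "cup", Candidate: "ucp"
Method: check if candidate is substring of word+word
"cupcup" contains "ucp"? No
Is rotation = No


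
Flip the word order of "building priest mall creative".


Original: "building priest mall creative"
Words (1..n): building | priest | mall | creative
Reversed (n..1): creative | mall | priest | building
Result = "creative mall priest building"


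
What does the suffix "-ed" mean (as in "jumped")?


Suffix: -ed
As in: jumped -> jump + -ed
Meaning = past tense


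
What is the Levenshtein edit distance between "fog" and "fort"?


Word 1: "fog" (length 3)
Word 2: "fort" (length 4)
One optimal edit sequence (insert/delete/substitute each cost 1):
  1. keep 'f'
  2. keep 'o'
  3. insert 'r'  (+1)
  4. substitute 'g' -> 't'  (+1)
Total edit operations: 2
Edit distance = 2


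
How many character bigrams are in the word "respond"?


Word: "respond" (length 7)
Number of 2-grams = length - 2 + 1 = 7 - 2 + 1
= 6


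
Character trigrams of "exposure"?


Word: "exposure" (length 8)
Number of trigrams = 8 - 3 + 1 = 6
  Position 0: "exp"
  Position 1: "xpo"
  Position 2: "pos"
  Position 3: "osu"
  Position 4: "sur"
  Position 5: "ure"
Trigrams = "exp", "xpo", "pos", "osu", "sur", "ure"


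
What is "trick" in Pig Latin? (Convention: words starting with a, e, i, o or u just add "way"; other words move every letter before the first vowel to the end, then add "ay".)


Word: "trick"
Starts with consonant(s) → move to end, add 'ay'
Consonant cluster: "tr"
Pig Latin = "icktray"


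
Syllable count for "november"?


Word: "november"
Syllable breakdown: no-vem-ber
Counting: 3 parts
= 3 syllables


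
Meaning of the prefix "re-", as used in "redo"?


Prefix: re-
Example: redo = re- + do
Meaning = again


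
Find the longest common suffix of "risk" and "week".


Word 1: "risk"
Word 2: "week"
Comparing from end:
  Pos -1: 'k' == 'k'
  Pos -2: 's' != 'e' (stop)
LCS = "k" (length 1)


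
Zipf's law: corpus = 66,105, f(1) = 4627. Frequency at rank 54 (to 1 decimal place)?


Zipf's law: f(r) = f(1) / r
f(1) = 4627
f(54) = 4627 / 54
= 85.7 occurrences


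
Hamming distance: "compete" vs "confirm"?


Comparing character by character (same length = 7):
  Pos 0: 'c' vs 'c' =
  Pos 1: 'o' vs 'o' =
  Pos 2: 'm' vs 'n' !=
  Pos 3: 'p' vs 'f' !=
  Pos 4: 'e' vs 'i' !=
  Pos 5: 't' vs 'r' !=
  Pos 6: 'e' vs 'm' !=
Hamming distance = 5


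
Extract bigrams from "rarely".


Word: "rarely" (length 6)
Number of bigrams = 6 - 2 + 1 = 5
  Position 0: "ra"
  Position 1: "ar"
  Position 2: "re"
  Position 3: "el"
  Position 4: "ly"
Bigrams = "ra", "ar", "re", "el", "ly"


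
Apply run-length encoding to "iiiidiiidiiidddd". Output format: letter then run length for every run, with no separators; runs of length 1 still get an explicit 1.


String: "iiiidiiidiiidddd"
Scanning for consecutive runs:
  'i' x 4
  'd' x 1
  'i' x 3
  'd' x 1
  'i' x 3
  'd' x 4
RLE = "i4d1i3d1i3d4"


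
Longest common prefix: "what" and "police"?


Word 1: "what"
Word 2: "police"
Comparing from start:
  Pos 0: 'w' != 'p' (stop)
LCP = "" (length 0)


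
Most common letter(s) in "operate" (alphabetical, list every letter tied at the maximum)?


Word: "operate"
Letter counts:
  'a': 1
  'e': 2
  'o': 1
  'p': 1
  'r': 1
  't': 1
Maximum count = 2
Most frequent = 'e' (2 times each)


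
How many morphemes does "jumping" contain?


Word: "jumping"
Morphemes: jump | -ing
Each morpheme carries meaning
= 2 morphemes


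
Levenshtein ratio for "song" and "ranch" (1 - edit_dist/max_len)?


Word 1: "song" (length 4)
Word 2: "ranch" (length 5)
One optimal edit sequence:
  1. substitute 's' -> 'r'  (+1)
  2. substitute 'o' -> 'a'  (+1)
  3. keep 'n'
  4. insert 'c'  (+1)
  5. substitute 'g' -> 'h'  (+1)
Edit distance = 4
Max length = max(4, 5) = 5
Similarity = 1 - 4/5
= 0.2000


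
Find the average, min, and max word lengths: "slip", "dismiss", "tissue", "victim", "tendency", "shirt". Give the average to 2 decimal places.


Lengths: "slip"=4, "dismiss"=7, "tissue"=6, "victim"=6, "tendency"=8, "shirt"=5
Sum = 36, Count = 6
Average = 36/6 = 6.00
= avg=6.00, min=4, max=8


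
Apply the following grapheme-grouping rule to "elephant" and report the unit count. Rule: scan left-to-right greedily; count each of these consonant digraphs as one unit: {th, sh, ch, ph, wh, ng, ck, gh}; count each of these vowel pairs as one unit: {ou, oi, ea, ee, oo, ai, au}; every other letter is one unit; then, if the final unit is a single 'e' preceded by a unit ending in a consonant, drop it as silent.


Word: "elephant" (8 letters)
Left-to-right scan:
  1. 'e' (letter)
  2. 'l' (letter)
  3. 'e' (letter)
  4. 'ph' (digraph)
  5. 'a' (letter)
  6. 'n' (letter)
  7. 't' (letter)
Units from scan: 7
Sound units = 7 units


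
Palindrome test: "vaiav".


Word: "vaiav"
Reversed: "vaiav"
Forward == Backward? vaiav == vaiav
Palindrome = Yes


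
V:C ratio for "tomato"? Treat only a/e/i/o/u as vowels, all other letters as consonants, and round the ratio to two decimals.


Word: "tomato"
Vowels (a,e,i,o,u): 3
Consonants: 3
Ratio = 3/3
= 1.00


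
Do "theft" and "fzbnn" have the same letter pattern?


Pattern of "theft": [0, 1, 2, 3, 0]
Pattern of "fzbnn": [0, 1, 2, 3, 3]
Patterns do not match
Same pattern = No


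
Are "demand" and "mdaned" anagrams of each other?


Word 1: "demand" → sorted: addemn
Word 2: "mdaned" → sorted: addemn
Same letters? addemn == addemn
Anagram = Yes


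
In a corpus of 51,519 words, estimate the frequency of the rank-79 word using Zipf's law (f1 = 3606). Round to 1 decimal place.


Zipf's law: f(r) = f(1) / r
f(1) = 3606
f(79) = 3606 / 79
= 45.6 occurrences


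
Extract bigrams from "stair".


Word: "stair" (length 5)
Number of bigrams = 5 - 2 + 1 = 4
  Position 0: "st"
  Position 1: "ta"
  Position 2: "ai"
  Position 3: "ir"
Bigrams = "st", "ta", "ai", "ir"


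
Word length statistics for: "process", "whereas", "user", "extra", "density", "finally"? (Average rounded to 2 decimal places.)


Lengths: "process"=7, "whereas"=7, "user"=4, "extra"=5, "density"=7, "finally"=7
Sum = 37, Count = 6
Average = 37/6 = 6.17
= avg=6.17, min=4, max=7


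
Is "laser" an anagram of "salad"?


Word 1: "salad" → sorted: aadls
Word 2: "laser" → sorted: aelrs
Same letters? aadls != aelrs
Anagram = No


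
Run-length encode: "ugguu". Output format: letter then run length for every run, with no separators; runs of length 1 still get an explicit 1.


String: "ugguu"
Scanning for consecutive runs:
  'u' x 1
  'g' x 2
  'u' x 2
RLE = "u1g2u2"


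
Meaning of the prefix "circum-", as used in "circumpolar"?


Prefix: circum-
As in: circumpolar -> circum- + polar
Meaning = around


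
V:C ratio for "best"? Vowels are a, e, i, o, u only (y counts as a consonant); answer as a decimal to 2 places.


Word: "best"
Vowels (a,e,i,o,u): 1
Consonants: 3
Ratio = 1/3
= 0.33


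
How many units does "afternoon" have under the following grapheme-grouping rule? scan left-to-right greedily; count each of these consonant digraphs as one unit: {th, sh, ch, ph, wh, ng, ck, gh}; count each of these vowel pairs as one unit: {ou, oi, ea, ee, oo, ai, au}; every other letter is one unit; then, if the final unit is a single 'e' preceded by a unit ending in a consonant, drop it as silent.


Word: "afternoon" (9 letters)
Left-to-right scan:
  (1) 'a' (letter)
  (2) 'f' (letter)
  (3) 't' (letter)
  (4) 'e' (letter)
  (5) 'r' (letter)
  (6) 'n' (letter)
  (7) 'oo' (vowel-pair)
  (8) 'n' (letter)
Units from scan: 8
Sound units = 8 units


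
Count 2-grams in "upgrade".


Word: "upgrade" (length 7)
Number of 2-grams = length - 2 + 1 = 7 - 2 + 1
= 6


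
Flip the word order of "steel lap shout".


Original: "steel lap shout"
Words (1..n): steel | lap | shout
Reversed (n..1): shout | lap | steel
Result = "shout lap steel"


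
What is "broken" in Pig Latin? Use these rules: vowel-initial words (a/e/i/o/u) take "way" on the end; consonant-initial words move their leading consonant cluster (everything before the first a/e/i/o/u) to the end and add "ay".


Word: "broken"
Starts with consonant(s) → move to end, add 'ay'
Consonant cluster: "br"
Pig Latin = "okenbray"


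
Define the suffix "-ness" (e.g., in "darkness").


Suffix: -ness
Example: darkness = dark + -ness
Meaning = state of being


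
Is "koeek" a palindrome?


Word: "koeek"
Reversed: "keeok"
Forward == Backward? koeek != keeok
Palindrome = No


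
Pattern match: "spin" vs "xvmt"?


Pattern of "spin": [0, 1, 2, 3]
Pattern of "xvmt": [0, 1, 2, 3]
Patterns match
Same pattern = Yes


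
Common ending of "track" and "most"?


Word 1: "track"
Word 2: "most"
Comparing from end:
  Pos -1: 'k' != 't' (stop)
LCS = "" (length 0)


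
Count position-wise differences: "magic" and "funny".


Comparing character by character (same length = 5):
  Pos 0: 'm' vs 'f' !=
  Pos 1: 'a' vs 'u' !=
  Pos 2: 'g' vs 'n' !=
  Pos 3: 'i' vs 'n' !=
  Pos 4: 'c' vs 'y' !=
Hamming distance = 5


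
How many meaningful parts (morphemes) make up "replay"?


Word: "replay"
Morphemes: re- + play
Each morpheme carries meaning
= 2 morphemes


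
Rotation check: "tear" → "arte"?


Word: "tear", Candidate: "arte"
Method: check if candidate is substring of word+word
"teartear" contains "arte"? Yes
Is rotation = Yes


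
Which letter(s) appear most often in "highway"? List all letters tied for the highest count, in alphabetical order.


Word: "highway"
Letter counts:
  'a': 1
  'g': 1
  'h': 2
  'i': 1
  'w': 1
  'y': 1
Maximum count = 2
Most frequent = 'h' (2 times each)


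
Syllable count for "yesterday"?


Word: "yesterday"
Syllable breakdown: yes / ter / day
Counting: 3 parts
= 3 syllables


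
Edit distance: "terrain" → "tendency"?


Word 1: "terrain" (length 7)
Word 2: "tendency" (length 8)
One optimal edit sequence (insert/delete/substitute each cost 1):
  1. keep 't'
  2. keep 'e'
  3. insert 'n'  (+1)
  4. substitute 'r' -> 'd'  (+1)
  5. substitute 'r' -> 'e'  (+1)
  6. substitute 'a' -> 'n'  (+1)
  7. substitute 'i' -> 'c'  (+1)
  8. substitute 'n' -> 'y'  (+1)
Total edit operations: 6
Edit distance = 6


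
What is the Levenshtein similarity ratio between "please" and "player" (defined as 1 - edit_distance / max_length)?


Word 1: "please" (length 6)
Word 2: "player" (length 6)
One optimal edit sequence:
  1. keep 'p'
  2. keep 'l'
  3. delete 'e'  (+1)
  4. keep 'a'
  5. substitute 's' -> 'y'  (+1)
  6. keep 'e'
  7. insert 'r'  (+1)
Edit distance = 3
Max length = max(6, 6) = 6
Similarity = 1 - 3/6
= 0.5000


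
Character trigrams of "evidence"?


Word: "evidence" (length 8)
Number of trigrams = 8 - 3 + 1 = 6
  Position 0: "evi"
  Position 1: "vid"
  Position 2: "ide"
  Position 3: "den"
  Position 4: "enc"
  Position 5: "nce"
Trigrams = "evi", "vid", "ide", "den", "enc", "nce"


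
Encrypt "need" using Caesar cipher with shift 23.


Word: "need"
Shift: 23
Each letter → (letter + shift) mod 26:
  'n' (13) + 23 = 10 → 'k'
  'e' (4) + 23 = 1 → 'b'
  'e' (4) + 23 = 1 → 'b'
  'd' (3) + 23 = 0 → 'a'
Result = "kbba"


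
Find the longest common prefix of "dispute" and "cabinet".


Word 1: "dispute"
Word 2: "cabinet"
Comparing from start:
  Pos 0: 'd' != 'c' (stop)
LCP = "" (length 0)


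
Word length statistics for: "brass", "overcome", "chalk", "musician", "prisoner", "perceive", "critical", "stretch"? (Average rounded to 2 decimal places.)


Lengths: "brass"=5, "overcome"=8, "chalk"=5, "musician"=8, "prisoner"=8, "perceive"=8, "critical"=8, "stretch"=7
Sum = 57, Count = 8
Average = 57/8 = 7.13
= avg=7.13, min=5, max=8


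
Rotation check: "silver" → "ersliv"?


Word: "silver", Candidate: "ersliv"
Method: check if candidate is substring of word+word
"silversilver" contains "ersliv"? No
Is rotation = No


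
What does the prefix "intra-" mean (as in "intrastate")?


Prefix: intra-
As in: intrastate -> intra- + state
Meaning = within


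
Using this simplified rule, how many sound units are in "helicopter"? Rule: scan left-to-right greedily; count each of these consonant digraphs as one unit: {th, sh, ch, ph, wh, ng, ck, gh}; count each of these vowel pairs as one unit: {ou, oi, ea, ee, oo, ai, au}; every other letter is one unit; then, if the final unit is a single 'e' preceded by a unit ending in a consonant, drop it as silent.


Word: "helicopter" (10 letters)
Left-to-right scan:
  (1) 'h' (letter)
  (2) 'e' (letter)
  (3) 'l' (letter)
  (4) 'i' (letter)
  (5) 'c' (letter)
  (6) 'o' (letter)
  (7) 'p' (letter)
  (8) 't' (letter)
  (9) 'e' (letter)
  (10) 'r' (letter)
Units from scan: 10
Sound units = 10 units


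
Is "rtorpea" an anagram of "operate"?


Word 1: "operate" → sorted: aeeoprt
Word 2: "rtorpea" → sorted: aeoprrt
Same letters? aeeoprt != aeoprrt
Anagram = No


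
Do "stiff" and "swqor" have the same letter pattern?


Pattern of "stiff": [0, 1, 2, 3, 3]
Pattern of "swqor": [0, 1, 2, 3, 4]
Patterns do not match
Same pattern = No


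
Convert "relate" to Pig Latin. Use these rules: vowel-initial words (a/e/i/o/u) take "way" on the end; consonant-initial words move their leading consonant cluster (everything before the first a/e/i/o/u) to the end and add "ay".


Word: "relate"
Starts with consonant(s) → move to end, add 'ay'
Consonant cluster: "r"
Pig Latin = "elateray"


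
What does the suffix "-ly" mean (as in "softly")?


Suffix: -ly
Example: softly (soft + -ly)
Meaning = in a manner


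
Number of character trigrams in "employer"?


Word: "employer" (length 8)
Number of 3-grams = length - 3 + 1 = 8 - 3 + 1
= 6


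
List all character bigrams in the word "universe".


Word: "universe" (length 8)
Number of bigrams = 8 - 2 + 1 = 7
  Position 0: "un"
  Position 1: "ni"
  Position 2: "iv"
  Position 3: "ve"
  Position 4: "er"
  Position 5: "rs"
  Position 6: "se"
Bigrams = "un", "ni", "iv", "ve", "er", "rs", "se"


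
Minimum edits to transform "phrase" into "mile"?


Word 1: "phrase" (length 6)
Word 2: "mile" (length 4)
One optimal edit sequence (insert/delete/substitute each cost 1):
  1. delete 'p'  (+1)
  2. delete 'h'  (+1)
  3. substitute 'r' -> 'm'  (+1)
  4. substitute 'a' -> 'i'  (+1)
  5. substitute 's' -> 'l'  (+1)
  6. keep 'e'
Total edit operations: 5
Edit distance = 5


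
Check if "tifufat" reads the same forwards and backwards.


Word: "tifufat"
Reversed: "tafufit"
Forward == Backward? tifufat != tafufit
Palindrome = No


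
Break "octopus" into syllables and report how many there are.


Word: "octopus"
Syllable breakdown: oc | to | pus
Counting: 3 parts
= 3 syllables


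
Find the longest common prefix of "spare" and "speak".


Word 1: "spare"
Word 2: "speak"
Comparing from start:
  Pos 0: 's' == 's'
  Pos 1: 'p' == 'p'
  Pos 2: 'a' != 'e' (stop)
LCP = "sp" (length 2)


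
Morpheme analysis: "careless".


Word: "careless"
Morphemes: care + -less
Each morpheme carries meaning
= 2 morphemes


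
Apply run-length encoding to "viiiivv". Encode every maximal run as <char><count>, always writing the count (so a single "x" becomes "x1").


String: "viiiivv"
Scanning for consecutive runs:
  'v' x 1
  'i' x 4
  'v' x 2
RLE = "v1i4v2"


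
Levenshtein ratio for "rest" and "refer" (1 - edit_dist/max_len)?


Word 1: "rest" (length 4)
Word 2: "refer" (length 5)
One optimal edit sequence:
  1. keep 'r'
  2. keep 'e'
  3. insert 'f'  (+1)
  4. substitute 's' -> 'e'  (+1)
  5. substitute 't' -> 'r'  (+1)
Edit distance = 3
Max length = max(4, 5) = 5
Similarity = 1 - 3/5
= 0.4000


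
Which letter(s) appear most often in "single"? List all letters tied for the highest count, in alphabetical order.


Word: "single"
Letter counts:
  'e': 1
  'g': 1
  'i': 1
  'l': 1
  'n': 1
  's': 1
Maximum count = 1
Most frequent = 'e', 'g', 'i', 'l', 'n', 's' (1 time each)


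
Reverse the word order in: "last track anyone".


Original: "last track anyone"
Words (1..n): last | track | anyone
Reversed (n..1): anyone | track | last
Result = "anyone track last"


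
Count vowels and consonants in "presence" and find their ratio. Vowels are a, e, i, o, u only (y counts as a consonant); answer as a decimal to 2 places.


Word: "presence"
Vowels (a,e,i,o,u): 3
Consonants: 5
Ratio = 3/5
= 0.60


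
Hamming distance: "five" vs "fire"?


Comparing character by character (same length = 4):
  Pos 0: 'f' vs 'f' =
  Pos 1: 'i' vs 'i' =
  Pos 2: 'v' vs 'r' !=
  Pos 3: 'e' vs 'e' =
Hamming distance = 1


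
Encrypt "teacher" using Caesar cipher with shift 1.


Word: "teacher"
Shift: 1
Each letter → (letter + shift) mod 26:
  't' (19) + 1 = 20 → 'u'
  'e' (4) + 1 = 5 → 'f'
  'a' (0) + 1 = 1 → 'b'
  'c' (2) + 1 = 3 → 'd'
  'h' (7) + 1 = 8 → 'i'
  'e' (4) + 1 = 5 → 'f'
  'r' (17) + 1 = 18 → 's'
Result = "ufbdifs"


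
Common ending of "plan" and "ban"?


Word 1: "plan"
Word 2: "ban"
Comparing from end:
  Pos -1: 'n' == 'n'
  Pos -2: 'a' == 'a'
  Pos -3: 'l' != 'b' (stop)
LCS = "an" (length 2)


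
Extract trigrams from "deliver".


Word: "deliver" (length 7)
Number of trigrams = 7 - 3 + 1 = 5
  Position 0: "del"
  Position 1: "eli"
  Position 2: "liv"
  Position 3: "ive"
  Position 4: "ver"
Trigrams = "del", "eli", "liv", "ive", "ver"


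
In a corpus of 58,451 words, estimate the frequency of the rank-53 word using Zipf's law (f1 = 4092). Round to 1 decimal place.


Zipf's law: f(r) = f(1) / r
f(1) = 4092
f(53) = 4092 / 53
= 77.2 occurrences


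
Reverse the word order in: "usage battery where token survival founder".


Original: "usage battery where token survival founder"
Words (1..n): usage | battery | where | token | survival | founder
Reversed (n..1): founder | survival | token | where | battery | usage
Result = "founder survival token where battery usage"


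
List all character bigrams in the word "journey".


Word: "journey" (length 7)
Number of bigrams = 7 - 2 + 1 = 6
  Position 0: "jo"
  Position 1: "ou"
  Position 2: "ur"
  Position 3: "rn"
  Position 4: "ne"
  Position 5: "ey"
Bigrams = "jo", "ou", "ur", "rn", "ne", "ey"


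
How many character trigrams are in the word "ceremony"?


Word: "ceremony" (length 8)
Number of 3-grams = length - 3 + 1 = 8 - 3 + 1
= 6


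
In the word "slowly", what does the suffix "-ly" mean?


Suffix: -ly
Example: slowly (slow + -ly)
Meaning = in a manner


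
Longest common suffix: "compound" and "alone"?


Word 1: "compound"
Word 2: "alone"
Comparing from end:
  Pos -1: 'd' != 'e' (stop)
LCS = "" (length 0)


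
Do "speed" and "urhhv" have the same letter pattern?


Pattern of "speed": [0, 1, 2, 2, 3]
Pattern of "urhhv": [0, 1, 2, 2, 3]
Patterns match
Same pattern = Yes


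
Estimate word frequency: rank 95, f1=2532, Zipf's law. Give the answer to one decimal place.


Zipf's law: f(r) = f(1) / r
f(1) = 2532
f(95) = 2532 / 95
= 26.7 occurrences


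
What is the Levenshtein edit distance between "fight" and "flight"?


Word 1: "fight" (length 5)
Word 2: "flight" (length 6)
One optimal edit sequence (insert/delete/substitute each cost 1):
  1. keep 'f'
  2. insert 'l'  (+1)
  3. keep 'i'
  4. keep 'g'
  5. keep 'h'
  6. keep 't'
Total edit operations: 1
Edit distance = 1


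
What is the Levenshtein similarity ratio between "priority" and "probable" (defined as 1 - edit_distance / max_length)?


Word 1: "priority" (length 8)
Word 2: "probable" (length 8)
One optimal edit sequence:
  1. keep 'p'
  2. keep 'r'
  3. substitute 'i' -> 'o'  (+1)
  4. substitute 'o' -> 'b'  (+1)
  5. substitute 'r' -> 'a'  (+1)
  6. substitute 'i' -> 'b'  (+1)
  7. substitute 't' -> 'l'  (+1)
  8. substitute 'y' -> 'e'  (+1)
Edit distance = 6
Max length = max(8, 8) = 8
Similarity = 1 - 6/8
= 0.2500


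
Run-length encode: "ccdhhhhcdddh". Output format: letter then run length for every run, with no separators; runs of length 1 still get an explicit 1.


String: "ccdhhhhcdddh"
Scanning for consecutive runs:
  'c' x 2
  'd' x 1
  'h' x 4
  'c' x 1
  'd' x 3
  'h' x 1
RLE = "c2d1h4c1d3h1"


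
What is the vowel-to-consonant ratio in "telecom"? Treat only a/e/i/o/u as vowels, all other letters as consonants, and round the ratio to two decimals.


Word: "telecom"
Vowels (a,e,i,o,u): 3
Consonants: 4
Ratio = 3/4
= 0.75


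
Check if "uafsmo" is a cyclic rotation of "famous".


Word: "famous", Candidate: "uafsmo"
Method: check if candidate is substring of word+word
"famousfamous" contains "uafsmo"? No
Is rotation = No


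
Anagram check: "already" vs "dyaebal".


Word 1: "already" → sorted: aadelry
Word 2: "dyaebal" → sorted: aabdely
Same letters? aadelry != aabdely
Anagram = No


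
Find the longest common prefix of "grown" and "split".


Word 1: "grown"
Word 2: "split"
Comparing from start:
  Pos 0: 'g' != 's' (stop)
LCP = "" (length 0)


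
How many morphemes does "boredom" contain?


Word: "boredom"
Morphemes: bore / -dom
Each morpheme carries meaning
= 2 morphemes


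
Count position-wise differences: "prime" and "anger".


Comparing character by character (same length = 5):
  Pos 0: 'p' vs 'a' !=
  Pos 1: 'r' vs 'n' !=
  Pos 2: 'i' vs 'g' !=
  Pos 3: 'm' vs 'e' !=
  Pos 4: 'e' vs 'r' !=
Hamming distance = 5


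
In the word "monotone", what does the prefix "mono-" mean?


Prefix: mono-
As in: monotone -> mono- + tone
Meaning = one


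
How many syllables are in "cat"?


Word: "cat"
Syllable breakdown: cat
Counting: 1 part
= 1 syllable


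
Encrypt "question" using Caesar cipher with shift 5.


Word: "question"
Shift: 5
Each letter → (letter + shift) mod 26:
  'q' (16) + 5 = 21 → 'v'
  'u' (20) + 5 = 25 → 'z'
  'e' (4) + 5 = 9 → 'j'
  's' (18) + 5 = 23 → 'x'
  't' (19) + 5 = 24 → 'y'
  'i' (8) + 5 = 13 → 'n'
  'o' (14) + 5 = 19 → 't'
  'n' (13) + 5 = 18 → 's'
Result = "vzjxynts"


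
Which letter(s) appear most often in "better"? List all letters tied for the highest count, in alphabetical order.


Word: "better"
Letter counts:
  'b': 1
  'e': 2
  'r': 1
  't': 2
Maximum count = 2
Most frequent = 'e', 't' (2 times each)


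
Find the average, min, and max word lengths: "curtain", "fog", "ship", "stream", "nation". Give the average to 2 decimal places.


Lengths: "curtain"=7, "fog"=3, "ship"=4, "stream"=6, "nation"=6
Sum = 26, Count = 5
Average = 26/5 = 5.20
= avg=5.20, min=3, max=7


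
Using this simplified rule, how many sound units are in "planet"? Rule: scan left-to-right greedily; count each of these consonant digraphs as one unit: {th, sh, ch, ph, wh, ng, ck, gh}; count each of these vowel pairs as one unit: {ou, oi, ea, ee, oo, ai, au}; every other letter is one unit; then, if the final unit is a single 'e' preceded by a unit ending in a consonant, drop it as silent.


Word: "planet" (6 letters)
Left-to-right scan:
  (1) 'p' (letter)
  (2) 'l' (letter)
  (3) 'a' (letter)
  (4) 'n' (letter)
  (5) 'e' (letter)
  (6) 't' (letter)
Units from scan: 6
Sound units = 6 units


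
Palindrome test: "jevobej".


Word: "jevobej"
Reversed: "jebovej"
Forward == Backward? jevobej != jebovej
Palindrome = No


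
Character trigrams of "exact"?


Word: "exact" (length 5)
Number of trigrams = 5 - 3 + 1 = 3
  Position 0: "exa"
  Position 1: "xac"
  Position 2: "act"
Trigrams = "exa", "xac", "act"


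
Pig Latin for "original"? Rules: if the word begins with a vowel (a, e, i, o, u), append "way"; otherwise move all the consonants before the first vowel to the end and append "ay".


Word: "original"
Starts with vowel → add 'way'
Pig Latin = "originalway"


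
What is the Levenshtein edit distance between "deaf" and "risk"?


Word 1: "deaf" (length 4)
Word 2: "risk" (length 4)
One optimal edit sequence (insert/delete/substitute each cost 1):
  1. substitute 'd' -> 'r'  (+1)
  2. substitute 'e' -> 'i'  (+1)
  3. substitute 'a' -> 's'  (+1)
  4. substitute 'f' -> 'k'  (+1)
Total edit operations: 4
Edit distance = 4


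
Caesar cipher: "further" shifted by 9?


Word: "further"
Shift: 9
Each letter → (letter + shift) mod 26:
  'f' (5) + 9 = 14 → 'o'
  'u' (20) + 9 = 3 → 'd'
  'r' (17) + 9 = 0 → 'a'
  't' (19) + 9 = 2 → 'c'
  'h' (7) + 9 = 16 → 'q'
  'e' (4) + 9 = 13 → 'n'
  'r' (17) + 9 = 0 → 'a'
Result = "odacqna"


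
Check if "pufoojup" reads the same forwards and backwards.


Word: "pufoojup"
Reversed: "pujoofup"
Forward == Backward? pufoojup != pujoofup
Palindrome = No


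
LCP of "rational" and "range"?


Word 1: "rational"
Word 2: "range"
Comparing from start:
  Pos 0: 'r' == 'r'
  Pos 1: 'a' == 'a'
  Pos 2: 't' != 'n' (stop)
LCP = "ra" (length 2)


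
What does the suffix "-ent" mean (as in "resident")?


Suffix: -ent
Example: resident (reside + -ent, with a spelling change)
Meaning = one who / that which


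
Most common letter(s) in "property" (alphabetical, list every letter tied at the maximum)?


Word: "property"
Letter counts:
  'e': 1
  'o': 1
  'p': 2
  'r': 2
  't': 1
  'y': 1
Maximum count = 2
Most frequent = 'p', 'r' (2 times each)


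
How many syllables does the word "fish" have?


Word: "fish"
Syllable breakdown: fish
Counting: 1 part
= 1 syllable


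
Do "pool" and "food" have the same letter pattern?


Pattern of "pool": [0, 1, 1, 2]
Pattern of "food": [0, 1, 1, 2]
Patterns match
Same pattern = Yes


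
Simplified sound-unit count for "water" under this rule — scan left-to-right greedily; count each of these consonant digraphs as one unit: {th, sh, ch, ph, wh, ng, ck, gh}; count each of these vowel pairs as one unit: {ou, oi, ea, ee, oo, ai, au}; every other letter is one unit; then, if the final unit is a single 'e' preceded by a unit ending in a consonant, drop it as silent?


Word: "water" (5 letters)
Left-to-right scan:
  1. 'w' (letter)
  2. 'a' (letter)
  3. 't' (letter)
  4. 'e' (letter)
  5. 'r' (letter)
Units from scan: 5
Sound units = 5 units


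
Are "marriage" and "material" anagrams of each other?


Word 1: "marriage" → sorted: aaegimrr
Word 2: "material" → sorted: aaeilmrt
Same letters? aaegimrr != aaeilmrt
Anagram = No


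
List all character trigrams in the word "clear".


Word: "clear" (length 5)
Number of trigrams = 5 - 3 + 1 = 3
  Position 0: "cle"
  Position 1: "lea"
  Position 2: "ear"
Trigrams = "cle", "lea", "ear"


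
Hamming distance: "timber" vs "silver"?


Comparing character by character (same length = 6):
  Pos 0: 't' vs 's' !=
  Pos 1: 'i' vs 'i' =
  Pos 2: 'm' vs 'l' !=
  Pos 3: 'b' vs 'v' !=
  Pos 4: 'e' vs 'e' =
  Pos 5: 'r' vs 'r' =
Hamming distance = 3


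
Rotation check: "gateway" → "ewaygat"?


Word: "gateway", Candidate: "ewaygat"
Method: check if candidate is substring of word+word
"gatewaygateway" contains "ewaygat"? Yes
Is rotation = Yes


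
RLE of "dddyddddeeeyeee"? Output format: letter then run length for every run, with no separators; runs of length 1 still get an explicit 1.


String: "dddyddddeeeyeee"
Scanning for consecutive runs:
  'd' x 3
  'y' x 1
  'd' x 4
  'e' x 3
  'y' x 1
  'e' x 3
RLE = "d3y1d4e3y1e3"


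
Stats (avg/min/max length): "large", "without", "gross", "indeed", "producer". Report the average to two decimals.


Lengths: "large"=5, "without"=7, "gross"=5, "indeed"=6, "producer"=8
Sum = 31, Count = 5
Average = 31/5 = 6.20
= avg=6.20, min=5, max=8


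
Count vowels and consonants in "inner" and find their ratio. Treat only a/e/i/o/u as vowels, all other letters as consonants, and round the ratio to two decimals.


Word: "inner"
Vowels (a,e,i,o,u): 2
Consonants: 3
Ratio = 2/3
= 0.67


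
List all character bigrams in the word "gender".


Word: "gender" (length 6)
Number of bigrams = 6 - 2 + 1 = 5
  Position 0: "ge"
  Position 1: "en"
  Position 2: "nd"
  Position 3: "de"
  Position 4: "er"
Bigrams = "ge", "en", "nd", "de", "er"


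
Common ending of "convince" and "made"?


Word 1: "convince"
Word 2: "made"
Comparing from end:
  Pos -1: 'e' == 'e'
  Pos -2: 'c' != 'd' (stop)
LCS = "e" (length 1)


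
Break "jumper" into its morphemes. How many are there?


Word: "jumper"
Morphemes: jump + -er
Each morpheme carries meaning
= 2 morphemes


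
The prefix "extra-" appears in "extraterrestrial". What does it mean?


Prefix: extra-
As in: extraterrestrial -> extra- + terrestrial
Meaning = beyond


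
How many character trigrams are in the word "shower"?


Word: "shower" (length 6)
Number of 3-grams = length - 3 + 1 = 6 - 3 + 1
= 4


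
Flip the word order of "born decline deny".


Original: "born decline deny"
Words (1..n): born | decline | deny
Reversed (n..1): deny | decline | born
Result = "deny decline born"


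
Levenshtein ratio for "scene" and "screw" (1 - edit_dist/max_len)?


Word 1: "scene" (length 5)
Word 2: "screw" (length 5)
One optimal edit sequence:
  1. keep 's'
  2. keep 'c'
  3. substitute 'e' -> 'r'  (+1)
  4. substitute 'n' -> 'e'  (+1)
  5. substitute 'e' -> 'w'  (+1)
Edit distance = 3
Max length = max(5, 5) = 5
Similarity = 1 - 3/5
= 0.4000


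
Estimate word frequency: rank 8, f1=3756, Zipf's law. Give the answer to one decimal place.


Zipf's law: f(r) = f(1) / r
f(1) = 3756
f(8) = 3756 / 8
= 469.5 occurrences


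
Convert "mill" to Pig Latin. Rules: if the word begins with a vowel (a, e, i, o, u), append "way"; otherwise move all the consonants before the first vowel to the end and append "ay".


Word: "mill"
Starts with consonant(s) → move to end, add 'ay'
Consonant cluster: "m"
Pig Latin = "illmay"


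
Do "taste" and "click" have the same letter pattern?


Pattern of "taste": [0, 1, 2, 0, 3]
Pattern of "click": [0, 1, 2, 0, 3]
Patterns match
Same pattern = Yes


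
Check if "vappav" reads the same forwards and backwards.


Word: "vappav"
Reversed: "vappav"
Forward == Backward? vappav == vappav
Palindrome = Yes


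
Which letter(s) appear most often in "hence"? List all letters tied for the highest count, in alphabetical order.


Word: "hence"
Letter counts:
  'c': 1
  'e': 2
  'h': 1
  'n': 1
Maximum count = 2
Most frequent = 'e' (2 times each)


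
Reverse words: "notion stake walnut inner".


Original: "notion stake walnut inner"
Words (1..n): notion | stake | walnut | inner
Reversed (n..1): inner | walnut | stake | notion
Result = "inner walnut stake notion"


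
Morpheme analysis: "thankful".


Word: "thankful"
Morphemes: thank | -ful
Each morpheme carries meaning
= 2 morphemes


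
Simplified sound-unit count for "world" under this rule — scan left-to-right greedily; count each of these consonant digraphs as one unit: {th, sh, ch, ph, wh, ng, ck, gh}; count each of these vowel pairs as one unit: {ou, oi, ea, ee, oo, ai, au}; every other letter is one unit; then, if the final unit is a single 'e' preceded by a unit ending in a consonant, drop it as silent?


Word: "world" (5 letters)
Left-to-right scan:
  (1) 'w' (letter)
  (2) 'o' (letter)
  (3) 'r' (letter)
  (4) 'l' (letter)
  (5) 'd' (letter)
Units from scan: 5
Sound units = 5 units


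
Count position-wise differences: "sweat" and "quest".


Comparing character by character (same length = 5):
  Pos 0: 's' vs 'q' !=
  Pos 1: 'w' vs 'u' !=
  Pos 2: 'e' vs 'e' =
  Pos 3: 'a' vs 's' !=
  Pos 4: 't' vs 't' =
Hamming distance = 3


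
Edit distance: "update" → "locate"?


Word 1: "update" (length 6)
Word 2: "locate" (length 6)
One optimal edit sequence (insert/delete/substitute each cost 1):
  1. substitute 'u' -> 'l'  (+1)
  2. substitute 'p' -> 'o'  (+1)
  3. substitute 'd' -> 'c'  (+1)
  4. keep 'a'
  5. keep 't'
  6. keep 'e'
Total edit operations: 3
Edit distance = 3


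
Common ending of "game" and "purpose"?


Word 1: "game"
Word 2: "purpose"
Comparing from end:
  Pos -1: 'e' == 'e'
  Pos -2: 'm' != 's' (stop)
LCS = "e" (length 1)


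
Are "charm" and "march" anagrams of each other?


Word 1: "charm" → sorted: achmr
Word 2: "march" → sorted: achmr
Same letters? achmr == achmr
Anagram = Yes


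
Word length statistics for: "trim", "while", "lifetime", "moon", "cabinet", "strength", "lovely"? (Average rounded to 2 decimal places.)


Lengths: "trim"=4, "while"=5, "lifetime"=8, "moon"=4, "cabinet"=7, "strength"=8, "lovely"=6
Sum = 42, Count = 7
Average = 42/7 = 6.00
= avg=6.00, min=4, max=8


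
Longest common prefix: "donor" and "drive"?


Word 1: "donor"
Word 2: "drive"
Comparing from start:
  Pos 0: 'd' == 'd'
  Pos 1: 'o' != 'r' (stop)
LCP = "d" (length 1)


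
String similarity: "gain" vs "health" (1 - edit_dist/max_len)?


Word 1: "gain" (length 4)
Word 2: "health" (length 6)
One optimal edit sequence:
  1. insert 'h'  (+1)
  2. substitute 'g' -> 'e'  (+1)
  3. keep 'a'
  4. insert 'l'  (+1)
  5. substitute 'i' -> 't'  (+1)
  6. substitute 'n' -> 'h'  (+1)
Edit distance = 5
Max length = max(4, 6) = 6
Similarity = 1 - 5/6
= 0.1667


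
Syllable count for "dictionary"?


Word: "dictionary"
Syllable breakdown: dic-tion-ar-y
Counting: 4 parts
= 4 syllables


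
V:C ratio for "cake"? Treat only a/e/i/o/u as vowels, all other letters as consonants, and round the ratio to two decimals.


Word: "cake"
Vowels (a,e,i,o,u): 2
Consonants: 2
Ratio = 2/2
= 1.00
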